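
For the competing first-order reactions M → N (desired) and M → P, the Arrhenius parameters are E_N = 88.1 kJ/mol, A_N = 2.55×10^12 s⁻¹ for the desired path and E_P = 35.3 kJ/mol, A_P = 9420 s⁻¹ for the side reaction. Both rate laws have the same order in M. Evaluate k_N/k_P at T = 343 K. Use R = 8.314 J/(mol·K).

Since both paths have the same order in M, the concentration cancels and S_{N/P} = k_N/k_P = (A_N/A_P)·exp[(E_P−E_N)/(RT)].
(E_P−E_N)/(RT) = (35.3−88.1)×10³/(8.314×343) = -52800/2852 = -18.52.
k_N/k_P = (2.55×10^12/9420)·exp(-18.52) = 2.707×10^8 × 9.098×10^-9 = 2.46.

2.46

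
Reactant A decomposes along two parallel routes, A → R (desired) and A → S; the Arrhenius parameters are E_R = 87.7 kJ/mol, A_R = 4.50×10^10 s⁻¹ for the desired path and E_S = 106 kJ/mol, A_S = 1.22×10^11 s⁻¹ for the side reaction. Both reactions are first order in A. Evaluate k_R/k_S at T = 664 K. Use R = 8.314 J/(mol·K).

10.2

k_R/k_S = (A_R/A_S)·exp[−(E_R−E_S)/(RT)] = (A_R/A_S)·exp[(E_S−E_R)/(RT)].
(E_S−E_R)/(RT) = (106−87.7)×10³/(8.314×664) = 18300/5520 = 3.315.
k_R/k_S = (4.50×10^10/1.22×10^11)·exp(3.315) = 0.3689 × 27.52 = 10.2.
Since E_R < E_S, lowering the temperature improves selectivity toward R.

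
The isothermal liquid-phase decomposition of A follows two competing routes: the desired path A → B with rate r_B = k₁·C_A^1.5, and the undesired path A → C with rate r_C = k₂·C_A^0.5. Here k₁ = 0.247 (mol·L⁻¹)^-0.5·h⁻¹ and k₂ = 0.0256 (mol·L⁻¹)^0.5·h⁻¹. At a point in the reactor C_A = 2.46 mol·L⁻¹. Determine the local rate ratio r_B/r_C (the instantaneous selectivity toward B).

S_{B/C} = r_B/r_C = (k₁·C_A^1.5)/(k₂·C_A^0.5) = (k₁/k₂)·C_A.
= (0.247×2.460^1.5) / (0.0256×2.460^0.5) = 0.9530/0.04015 = 23.7.
Since the desired path is higher order in A, keeping C_A high (PFR or concentrated feed) favours B.

23.7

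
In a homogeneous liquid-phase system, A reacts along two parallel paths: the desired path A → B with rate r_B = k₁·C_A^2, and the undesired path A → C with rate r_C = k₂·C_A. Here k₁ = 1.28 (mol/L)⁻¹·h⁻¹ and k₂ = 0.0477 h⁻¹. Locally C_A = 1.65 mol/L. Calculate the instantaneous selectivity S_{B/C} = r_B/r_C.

44.3

S_{B/C} = r_B/r_C = (k₁·C_A^2)/(k₂·C_A) = (k₁/k₂)·C_A.
= (1.28×1.650^2) / (0.0477×1.650) = 3.485/0.07870 = 44.3.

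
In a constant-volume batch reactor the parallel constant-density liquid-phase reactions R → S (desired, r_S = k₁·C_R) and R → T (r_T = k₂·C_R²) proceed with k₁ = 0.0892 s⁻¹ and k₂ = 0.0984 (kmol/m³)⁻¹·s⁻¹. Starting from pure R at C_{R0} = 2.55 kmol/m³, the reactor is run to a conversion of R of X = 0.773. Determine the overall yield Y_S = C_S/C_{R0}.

C_R = C_{R0}(1−X) = 0.5788 kmol/m³.
Along a PFR/batch, dC_S/dC_R = −r_S/(r_S+r_T) = −k₁/(k₁+k₂·C_R).
Integrating from C_{R0} to C_R: C_S = (0.0892/0.0984)·ln[(0.0892+0.0984·2.55)/(0.0892+0.0984·0.579)] = 0.9065·ln(0.3401/0.1462) = 0.7656 kmol/m³.
Y_S = C_S/C_{R0} = 0.7656/2.55 = 0.300.

0.300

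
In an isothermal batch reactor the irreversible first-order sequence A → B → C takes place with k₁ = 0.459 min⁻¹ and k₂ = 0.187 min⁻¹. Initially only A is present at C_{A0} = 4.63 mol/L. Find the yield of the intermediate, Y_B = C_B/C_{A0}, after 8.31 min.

The intermediate concentration in a first-order A→B→C sequence is C_B = k₁C_{A0}(e^(−k₁t) − e^(−k₂t))/(k₂−k₁).
e^(−k₁t) = e^(−0.459×8.31) = e^(−3.814) = 0.02205; e^(−k₂t) = e^(−1.554) = 0.2114.
C_B = 0.459×4.63/(0.187−0.459) × (0.02205−0.2114) = (-7.813)×(-0.1894) = 1.479 mol/L.
Y_B = C_B/C_{A0} = 1.479/4.63 = 0.320.

0.320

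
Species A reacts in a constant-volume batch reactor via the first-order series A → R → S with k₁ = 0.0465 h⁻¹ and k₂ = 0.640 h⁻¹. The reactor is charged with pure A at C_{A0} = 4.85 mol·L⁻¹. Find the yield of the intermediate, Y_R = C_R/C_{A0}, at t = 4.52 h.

0.0592

The intermediate concentration in a first-order A→B→C sequence is C_R = k₁C_{A0}(e^(−k₁t) − e^(−k₂t))/(k₂−k₁).
e^(−k₁t) = e^(−0.0465×4.52) = e^(−0.2102) = 0.8104; e^(−k₂t) = e^(−2.893) = 0.05542.
C_R = 0.0465×4.85/(0.640−0.0465) × (0.8104−0.05542) = 0.3800×0.7550 = 0.2869 mol·L⁻¹.
Y_R = C_R/C_{A0} = 0.2869/4.85 = 0.0592.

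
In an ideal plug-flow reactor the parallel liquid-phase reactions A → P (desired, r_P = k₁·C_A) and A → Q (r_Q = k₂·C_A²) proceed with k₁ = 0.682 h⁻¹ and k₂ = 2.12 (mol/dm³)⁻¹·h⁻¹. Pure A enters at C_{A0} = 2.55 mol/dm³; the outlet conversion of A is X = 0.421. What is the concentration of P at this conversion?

0.151 mol/dm³

C_A = C_{A0}(1−X) = 1.476 mol/dm³.
Along a PFR/batch, dC_P/dC_A = −r_P/(r_P+r_Q) = −k₁/(k₁+k₂·C_A).
Integrating from C_{A0} to C_A: C_P = (0.682/2.12)·ln[(0.682+2.12·2.55)/(0.682+2.12·1.48)] = 0.3217·ln(6.088/3.812) = 0.1506 mol/dm³.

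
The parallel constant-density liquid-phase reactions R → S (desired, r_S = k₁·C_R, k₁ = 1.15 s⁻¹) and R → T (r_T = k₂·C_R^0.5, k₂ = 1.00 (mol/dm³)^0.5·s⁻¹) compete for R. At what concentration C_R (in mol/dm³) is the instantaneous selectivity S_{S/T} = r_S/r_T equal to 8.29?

S_{S/T} = (k₁/k₂)·C_R^0.5 ⇒ C_R = (S·k₂/k₁)^(2).
= (8.29×1.00/1.15)^(2) = (7.209)^(2) = 52.0 mol/dm³.

52.0 mol/dm³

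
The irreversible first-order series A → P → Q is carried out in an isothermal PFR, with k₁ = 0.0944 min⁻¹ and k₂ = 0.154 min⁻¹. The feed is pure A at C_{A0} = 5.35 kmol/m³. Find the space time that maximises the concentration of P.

8.21 min

The intermediate peaks when r₁ = r₂, i.e. k₁e^(−k₁τ) = k₂e^(−k₂τ), giving τ_opt = ln(k₂/k₁)/(k₂−k₁).
= ln(0.154/0.0944)/(0.154−0.0944) = ln(1.631)/0.05960 = 0.4894/0.05960 = 8.21 min.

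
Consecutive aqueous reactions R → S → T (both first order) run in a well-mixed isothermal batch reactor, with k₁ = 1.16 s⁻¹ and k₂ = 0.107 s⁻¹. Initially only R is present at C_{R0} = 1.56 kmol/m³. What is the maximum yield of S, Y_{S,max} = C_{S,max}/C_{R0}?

At the optimum, C_{S,max}/C_{R0} = (k₁/k₂)^[k₂/(k₂−k₁)].
= (1.16/0.107)^(0.107/(0.107−1.16)) = (10.84)^(-0.1016) = 0.7849.

0.785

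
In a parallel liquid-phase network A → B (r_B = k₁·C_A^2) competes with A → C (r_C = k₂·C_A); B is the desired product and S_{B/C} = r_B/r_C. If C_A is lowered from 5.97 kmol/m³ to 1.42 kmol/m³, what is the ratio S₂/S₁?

0.238

S_{B/C} = (k₁/k₂)·C_A, so S₂/S₁ = (C_{A,2}/C_{A,1}).
= 1.42/5.97 = 0.238.
Selectivity toward B falls as C_A falls — high-concentration operation is favoured.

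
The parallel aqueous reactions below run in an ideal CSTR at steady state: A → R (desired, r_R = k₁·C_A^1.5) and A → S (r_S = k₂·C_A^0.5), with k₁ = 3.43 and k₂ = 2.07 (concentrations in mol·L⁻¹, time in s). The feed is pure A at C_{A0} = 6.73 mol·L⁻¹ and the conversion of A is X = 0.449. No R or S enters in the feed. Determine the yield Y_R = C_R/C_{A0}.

0.386

Exit C_A = C_{A0}(1−X) = 6.73×0.551 = 3.708 mol·L⁻¹.
Rates in a CSTR are evaluated at the outlet concentration: r_R = 3.43×3.708^1.5 = 24.49, r_S = 2.07×3.708^0.5 = 3.986.
Fraction of consumed A going to R: r_R/(r_R+r_S) = 0.8600.
C_R = 0.8600·C_{A0}·X = 0.8600×6.73×0.449 = 2.60 mol·L⁻¹; Y_R = C_R/C_{A0} = 0.386.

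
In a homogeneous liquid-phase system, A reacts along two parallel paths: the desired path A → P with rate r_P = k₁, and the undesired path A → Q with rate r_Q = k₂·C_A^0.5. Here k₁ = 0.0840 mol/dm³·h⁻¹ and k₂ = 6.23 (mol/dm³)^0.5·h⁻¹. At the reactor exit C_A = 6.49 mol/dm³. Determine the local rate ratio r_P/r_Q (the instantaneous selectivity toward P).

S_{P/Q} = r_P/r_Q = (k₁)/(k₂·C_A^0.5) = (k₁/k₂)·C_A^-0.5.
= (0.0840) / (6.23×6.490^0.5) = 0.08400/15.87 = 0.00529.
The undesired path is higher order in A, so low C_A (CSTR or dilute feed) favours P.

0.00529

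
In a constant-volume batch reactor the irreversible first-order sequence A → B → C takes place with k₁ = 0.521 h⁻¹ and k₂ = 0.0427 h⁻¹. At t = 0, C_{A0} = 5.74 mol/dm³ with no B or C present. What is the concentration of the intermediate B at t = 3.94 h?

The intermediate concentration in a first-order A→B→C sequence is C_B = k₁C_{A0}(e^(−k₁t) − e^(−k₂t))/(k₂−k₁).
e^(−k₁t) = e^(−0.521×3.94) = e^(−2.053) = 0.1284; e^(−k₂t) = e^(−0.1682) = 0.8452.
C_B = 0.521×5.74/(0.0427−0.521) × (0.1284−0.8452) = (-6.252)×(-0.7168) = 4.482 mol/dm³.

4.48 mol/dm³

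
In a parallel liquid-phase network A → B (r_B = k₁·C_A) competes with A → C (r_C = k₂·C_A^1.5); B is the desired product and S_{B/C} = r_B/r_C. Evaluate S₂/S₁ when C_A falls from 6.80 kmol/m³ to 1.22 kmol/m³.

S_{B/C} = (k₁/k₂)·C_A^-0.5, so S₂/S₁ = (C_{A,2}/C_{A,1})^-0.5.
= (1.22/6.80)^(-0.5) = (0.1794)^(-0.5) = 2.36.

2.36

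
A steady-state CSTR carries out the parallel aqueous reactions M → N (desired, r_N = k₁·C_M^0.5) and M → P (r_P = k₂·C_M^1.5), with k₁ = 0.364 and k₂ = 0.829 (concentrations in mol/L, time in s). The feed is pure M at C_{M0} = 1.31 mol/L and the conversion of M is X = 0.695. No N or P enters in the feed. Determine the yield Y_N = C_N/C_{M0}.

Exit C_M = C_{M0}(1−X) = 1.31×0.305 = 0.3996 mol/L.
In a CSTR the entire volume is at exit conditions, so r_N = 0.364×0.3996^0.5 = 0.2301 and r_P = 0.829×0.3996^1.5 = 0.2094.
Fraction of consumed M going to N: r_N/(r_N+r_P) = 0.5236.
C_N = 0.5236·C_{M0}·X = 0.5236×1.31×0.695 = 0.477 mol/L; Y_N = C_N/C_{M0} = 0.364.

0.364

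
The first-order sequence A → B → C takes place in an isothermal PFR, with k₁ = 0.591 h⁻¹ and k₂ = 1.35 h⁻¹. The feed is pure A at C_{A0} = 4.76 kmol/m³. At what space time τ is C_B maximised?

Setting dC_B/dτ = 0 gives τ_opt = ln(k₂/k₁)/(k₂−k₁).
= ln(1.35/0.591)/(1.35−0.591) = ln(2.284)/0.7590 = 0.8260/0.7590 = 1.09 h.

1.09 h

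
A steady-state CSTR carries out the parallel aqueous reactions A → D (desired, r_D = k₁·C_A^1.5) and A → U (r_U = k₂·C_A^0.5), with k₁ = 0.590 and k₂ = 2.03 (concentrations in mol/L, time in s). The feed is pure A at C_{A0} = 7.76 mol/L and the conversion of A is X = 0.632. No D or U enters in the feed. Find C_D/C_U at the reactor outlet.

0.830

Exit C_A = C_{A0}(1−X) = 7.76×0.368 = 2.856 mol/L.
A CSTR operates uniformly at the exit composition, giving r_D = 2.847 and r_U = 3.430 (each k·C_A^n at C_A = 2.856).
Overall selectivity = C_D/C_U = r_Dτ/(r_Uτ) = r_D/r_U = 0.830.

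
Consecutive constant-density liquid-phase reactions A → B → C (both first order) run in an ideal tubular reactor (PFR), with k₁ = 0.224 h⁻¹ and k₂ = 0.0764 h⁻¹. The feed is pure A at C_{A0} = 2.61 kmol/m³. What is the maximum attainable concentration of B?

1.50 kmol/m³

For a first-order series the maximum intermediate yield is C_{B,max}/C_{A0} = (k₁/k₂)^[k₂/(k₂−k₁)].
= (0.224/0.0764)^(0.0764/(0.0764−0.224)) = (2.932)^(-0.5176) = 0.5731.
C_{B,max} = 0.5731×2.61 = 1.50 kmol/m³.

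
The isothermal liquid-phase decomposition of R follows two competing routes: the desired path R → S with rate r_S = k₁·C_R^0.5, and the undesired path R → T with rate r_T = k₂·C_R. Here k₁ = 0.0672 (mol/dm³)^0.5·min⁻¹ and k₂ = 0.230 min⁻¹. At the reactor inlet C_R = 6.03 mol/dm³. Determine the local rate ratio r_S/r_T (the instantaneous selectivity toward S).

0.119

S_{S/T} = r_S/r_T = (k₁·C_R^0.5)/(k₂·C_R) = (k₁/k₂)·C_R^-0.5.
= (0.0672×6.030^0.5) / (0.230×6.030) = 0.1650/1.387 = 0.119.
The undesired path is higher order in R, so low C_R (CSTR or dilute feed) favours S.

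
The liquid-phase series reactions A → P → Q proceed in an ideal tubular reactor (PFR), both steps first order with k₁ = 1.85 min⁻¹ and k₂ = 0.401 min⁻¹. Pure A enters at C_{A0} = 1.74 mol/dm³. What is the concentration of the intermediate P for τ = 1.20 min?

1.13 mol/dm³

For first-order series with pure A initially, C_P(τ) = k₁C_{A0}/(k₂−k₁)·(e^(−k₁τ) − e^(−k₂τ)).
e^(−k₁τ) = e^(−1.85×1.20) = e^(−2.220) = 0.1086; e^(−k₂τ) = e^(−0.4812) = 0.6180.
C_P = 1.85×1.74/(0.401−1.85) × (0.1086−0.6180) = (-2.222)×(-0.5094) = 1.132 mol/dm³.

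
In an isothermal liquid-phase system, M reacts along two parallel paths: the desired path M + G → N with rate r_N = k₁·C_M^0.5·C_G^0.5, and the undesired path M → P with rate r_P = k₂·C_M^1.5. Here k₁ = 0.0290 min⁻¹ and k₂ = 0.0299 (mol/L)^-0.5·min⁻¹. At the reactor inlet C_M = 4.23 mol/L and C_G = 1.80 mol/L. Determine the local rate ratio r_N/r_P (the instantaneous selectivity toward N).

S_{N/P} = r_N/r_P = (k₁·C_M^0.5·C_G^0.5)/(k₂·C_M^1.5) = (k₁/k₂)·C_M⁻¹·C_G^0.5.
= (0.0290×4.230^0.5×1.800^0.5) / (0.0299×4.230^1.5) = 0.08002/0.2601 = 0.308.
The undesired path is higher order in M, so low C_M (CSTR or dilute feed) favours N.

0.308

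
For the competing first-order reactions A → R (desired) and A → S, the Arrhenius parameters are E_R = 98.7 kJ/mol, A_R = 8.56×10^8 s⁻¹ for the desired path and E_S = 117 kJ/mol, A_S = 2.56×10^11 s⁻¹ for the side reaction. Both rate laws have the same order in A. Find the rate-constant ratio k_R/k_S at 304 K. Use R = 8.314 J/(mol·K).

4.66

Since both paths have the same order in A, the concentration cancels and S_{R/S} = k_R/k_S = (A_R/A_S)·exp[(E_S−E_R)/(RT)].
(E_S−E_R)/(RT) = (117−98.7)×10³/(8.314×304) = 18300/2527 = 7.240.
k_R/k_S = (8.56×10^8/2.56×10^11)·exp(7.240) = 0.003344 × 1395 = 4.66.
Since E_R < E_S, lowering the temperature improves selectivity toward R.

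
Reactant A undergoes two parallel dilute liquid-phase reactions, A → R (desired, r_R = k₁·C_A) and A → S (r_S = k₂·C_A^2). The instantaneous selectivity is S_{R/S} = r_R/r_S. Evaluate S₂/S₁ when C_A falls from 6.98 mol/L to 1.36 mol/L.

S_{R/S} = (k₁/k₂)·C_A⁻¹, so S₂/S₁ = (C_{A,2}/C_{A,1})⁻¹.
= 6.98/1.36 = 5.13.
Selectivity toward R rises as C_A falls — low-concentration operation is favoured.

5.13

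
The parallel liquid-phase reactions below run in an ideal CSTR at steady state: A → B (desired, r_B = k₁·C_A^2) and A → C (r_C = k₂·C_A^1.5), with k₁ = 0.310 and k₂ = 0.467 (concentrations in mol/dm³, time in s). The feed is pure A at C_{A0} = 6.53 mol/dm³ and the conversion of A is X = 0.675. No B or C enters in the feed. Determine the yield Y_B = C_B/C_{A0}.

0.332

Exit C_A = C_{A0}(1−X) = 6.53×0.325 = 2.122 mol/dm³.
A CSTR operates uniformly at the exit composition, giving r_B = 1.396 and r_C = 1.444 (each k·C_A^n at C_A = 2.122).
Fraction of consumed A going to B: r_B/(r_B+r_C) = 0.4916.
C_B = 0.4916·C_{A0}·X = 0.4916×6.53×0.675 = 2.17 mol/dm³; Y_B = C_B/C_{A0} = 0.332.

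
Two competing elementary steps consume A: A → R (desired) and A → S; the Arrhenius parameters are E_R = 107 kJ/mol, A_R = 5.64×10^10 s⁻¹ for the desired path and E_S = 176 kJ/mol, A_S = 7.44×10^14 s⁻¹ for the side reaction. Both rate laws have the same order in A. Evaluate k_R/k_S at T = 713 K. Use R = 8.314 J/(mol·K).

k_R/k_S = (A_R/A_S)·exp[−(E_R−E_S)/(RT)] = (A_R/A_S)·exp[(E_S−E_R)/(RT)].
(E_S−E_R)/(RT) = (176−107)×10³/(8.314×713) = 69000/5928 = 11.64.
k_R/k_S = (5.64×10^10/7.44×10^14)·exp(11.64) = 7.581×10^-5 × 1.135×10^5 = 8.61.

8.61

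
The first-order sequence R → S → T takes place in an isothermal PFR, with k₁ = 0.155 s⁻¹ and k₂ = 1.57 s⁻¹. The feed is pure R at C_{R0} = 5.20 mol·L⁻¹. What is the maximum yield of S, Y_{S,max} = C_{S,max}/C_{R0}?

Evaluating C_S at τ_opt = ln(k₂/k₁)/(k₂−k₁) gives C_{S,max}/C_{R0} = (k₁/k₂)^[k₂/(k₂−k₁)].
= (0.155/1.57)^(1.57/(1.57−0.155)) = (0.09873)^(1.110) = 0.07661.

0.0766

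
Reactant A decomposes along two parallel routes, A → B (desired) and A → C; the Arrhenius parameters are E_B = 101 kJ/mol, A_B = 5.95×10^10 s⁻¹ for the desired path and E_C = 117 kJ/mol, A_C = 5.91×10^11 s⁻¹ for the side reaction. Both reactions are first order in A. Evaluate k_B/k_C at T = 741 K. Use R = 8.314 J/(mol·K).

k_B/k_C = (A_B/A_C)·exp[−(E_B−E_C)/(RT)] = (A_B/A_C)·exp[(E_C−E_B)/(RT)].
(E_C−E_B)/(RT) = (117−101)×10³/(8.314×741) = 16000/6161 = 2.597.
k_B/k_C = (5.95×10^10/5.91×10^11)·exp(2.597) = 0.1007 × 13.42 = 1.35.

1.35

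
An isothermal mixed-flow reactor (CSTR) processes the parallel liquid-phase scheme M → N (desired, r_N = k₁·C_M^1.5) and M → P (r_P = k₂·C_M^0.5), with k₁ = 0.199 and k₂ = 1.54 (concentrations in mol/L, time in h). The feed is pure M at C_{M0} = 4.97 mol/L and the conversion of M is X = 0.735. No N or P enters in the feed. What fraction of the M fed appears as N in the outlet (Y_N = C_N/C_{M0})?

Exit C_M = C_{M0}(1−X) = 4.97×0.265 = 1.317 mol/L.
Rates in a CSTR are evaluated at the outlet concentration: r_N = 0.199×1.317^1.5 = 0.3008, r_P = 1.54×1.317^0.5 = 1.767.
Fraction of consumed M going to N: r_N/(r_N+r_P) = 0.1454.
C_N = 0.1454·C_{M0}·X = 0.1454×4.97×0.735 = 0.531 mol/L; Y_N = C_N/C_{M0} = 0.107.

0.107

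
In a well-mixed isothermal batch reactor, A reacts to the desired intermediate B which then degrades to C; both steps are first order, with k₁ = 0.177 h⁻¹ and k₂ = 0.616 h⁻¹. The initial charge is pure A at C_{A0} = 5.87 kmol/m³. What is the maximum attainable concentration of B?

For a first-order series the maximum intermediate yield is C_{B,max}/C_{A0} = (k₁/k₂)^[k₂/(k₂−k₁)].
= (0.177/0.616)^(0.616/(0.616−0.177)) = (0.2873)^(1.403) = 0.1738.
C_{B,max} = 0.1738×5.87 = 1.02 kmol/m³.

1.02 kmol/m³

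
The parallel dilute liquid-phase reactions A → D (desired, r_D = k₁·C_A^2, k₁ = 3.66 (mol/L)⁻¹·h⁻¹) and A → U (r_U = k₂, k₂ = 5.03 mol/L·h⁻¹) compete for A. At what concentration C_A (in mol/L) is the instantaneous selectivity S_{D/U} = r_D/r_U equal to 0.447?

0.784 mol/L

S_{D/U} = (k₁/k₂)·C_A^2 ⇒ C_A = (S·k₂/k₁)^(0.5).
= (0.447×5.03/3.66)^(0.5) = (0.6143)^(0.5) = 0.784 mol/L.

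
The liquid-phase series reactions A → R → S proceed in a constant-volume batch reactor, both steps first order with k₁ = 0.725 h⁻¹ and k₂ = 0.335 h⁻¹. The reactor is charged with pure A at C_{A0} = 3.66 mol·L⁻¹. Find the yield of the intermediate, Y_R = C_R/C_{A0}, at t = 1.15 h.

0.457

For first-order series with pure A initially, C_R(t) = k₁C_{A0}/(k₂−k₁)·(e^(−k₁t) − e^(−k₂t)).
e^(−k₁t) = e^(−0.725×1.15) = e^(−0.8337) = 0.4344; e^(−k₂t) = e^(−0.3852) = 0.6803.
C_R = 0.725×3.66/(0.335−0.725) × (0.4344−0.6803) = (-6.804)×(-0.2459) = 1.673 mol·L⁻¹.
Y_R = C_R/C_{A0} = 1.673/3.66 = 0.457.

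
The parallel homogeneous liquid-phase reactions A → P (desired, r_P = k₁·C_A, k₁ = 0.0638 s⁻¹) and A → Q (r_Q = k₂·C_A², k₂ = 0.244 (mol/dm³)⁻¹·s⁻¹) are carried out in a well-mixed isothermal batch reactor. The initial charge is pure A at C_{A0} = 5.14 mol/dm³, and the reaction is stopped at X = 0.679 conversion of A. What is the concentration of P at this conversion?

0.272 mol/dm³

C_A = C_{A0}(1−X) = 1.650 mol/dm³.
Along a PFR/batch, dC_P/dC_A = −r_P/(r_P+r_Q) = −k₁/(k₁+k₂·C_A).
Integrating from C_{A0} to C_A: C_P = (0.0638/0.244)·ln[(0.0638+0.244·5.14)/(0.0638+0.244·1.65)] = 0.2615·ln(1.318/0.4664) = 0.2716 mol/dm³.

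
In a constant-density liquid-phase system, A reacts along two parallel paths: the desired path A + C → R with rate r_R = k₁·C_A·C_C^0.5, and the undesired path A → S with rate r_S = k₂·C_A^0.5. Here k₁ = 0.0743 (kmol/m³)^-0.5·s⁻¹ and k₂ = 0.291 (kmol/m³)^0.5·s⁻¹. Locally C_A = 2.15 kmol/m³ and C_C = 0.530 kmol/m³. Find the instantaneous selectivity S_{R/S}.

0.273

S_{R/S} = r_R/r_S = (k₁·C_A·C_C^0.5)/(k₂·C_A^0.5) = (k₁/k₂)·C_A^0.5·C_C^0.5.
= (0.0743×2.150×0.5300^0.5) / (0.291×2.150^0.5) = 0.1163/0.4267 = 0.273.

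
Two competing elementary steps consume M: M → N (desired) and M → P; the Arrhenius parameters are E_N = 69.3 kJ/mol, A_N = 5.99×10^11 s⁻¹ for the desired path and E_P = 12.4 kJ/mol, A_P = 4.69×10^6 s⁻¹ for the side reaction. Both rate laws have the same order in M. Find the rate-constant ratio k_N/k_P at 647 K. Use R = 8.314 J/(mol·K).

3.25

Since both paths have the same order in M, the concentration cancels and S_{N/P} = k_N/k_P = (A_N/A_P)·exp[(E_P−E_N)/(RT)].
(E_P−E_N)/(RT) = (12.4−69.3)×10³/(8.314×647) = -56900/5379 = -10.58.
k_N/k_P = (5.99×10^11/4.69×10^6)·exp(-10.58) = 1.277×10^5 × 2.547×10^-5 = 3.25.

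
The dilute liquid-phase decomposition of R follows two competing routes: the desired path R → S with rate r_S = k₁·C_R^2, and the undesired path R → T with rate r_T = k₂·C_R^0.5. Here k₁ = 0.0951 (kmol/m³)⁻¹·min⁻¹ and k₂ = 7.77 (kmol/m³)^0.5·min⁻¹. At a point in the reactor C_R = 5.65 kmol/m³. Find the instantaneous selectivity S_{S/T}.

S_{S/T} = r_S/r_T = (k₁·C_R^2)/(k₂·C_R^0.5) = (k₁/k₂)·C_R^1.5.
= (0.0951×5.650^2) / (7.77×5.650^0.5) = 3.036/18.47 = 0.164.

0.164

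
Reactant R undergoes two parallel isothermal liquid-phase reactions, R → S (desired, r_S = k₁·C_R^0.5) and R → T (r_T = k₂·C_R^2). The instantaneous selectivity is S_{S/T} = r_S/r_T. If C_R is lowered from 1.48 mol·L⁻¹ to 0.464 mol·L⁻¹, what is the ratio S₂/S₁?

S_{S/T} = (k₁/k₂)·C_R^-1.5, so S₂/S₁ = (C_{R,2}/C_{R,1})^-1.5.
= (0.464/1.48)^(-1.5) = (0.3135)^(-1.5) = 5.70.

5.70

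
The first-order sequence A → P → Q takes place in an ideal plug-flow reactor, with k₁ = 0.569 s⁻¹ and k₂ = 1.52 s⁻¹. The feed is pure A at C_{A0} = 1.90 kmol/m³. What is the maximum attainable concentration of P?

For a first-order series the maximum intermediate yield is C_{P,max}/C_{A0} = (k₁/k₂)^[k₂/(k₂−k₁)].
= (0.569/1.52)^(1.52/(1.52−0.569)) = (0.3743)^(1.598) = 0.2079.
C_{P,max} = 0.2079×1.90 = 0.395 kmol/m³.

0.395 kmol/m³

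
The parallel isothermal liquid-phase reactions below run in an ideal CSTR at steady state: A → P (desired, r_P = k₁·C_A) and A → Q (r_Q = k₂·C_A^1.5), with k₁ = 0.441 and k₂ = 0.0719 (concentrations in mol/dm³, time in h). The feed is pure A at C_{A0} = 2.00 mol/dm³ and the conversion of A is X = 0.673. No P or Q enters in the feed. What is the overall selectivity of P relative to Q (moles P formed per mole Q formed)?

Exit C_A = C_{A0}(1−X) = 2.00×0.327 = 0.6540 mol/dm³.
Rates in a CSTR are evaluated at the outlet concentration: r_P = 0.441×0.6540 = 0.2884, r_Q = 0.0719×0.6540^1.5 = 0.03803.
Overall selectivity = C_P/C_Q = r_Pτ/(r_Qτ) = r_P/r_Q = 7.58.

7.58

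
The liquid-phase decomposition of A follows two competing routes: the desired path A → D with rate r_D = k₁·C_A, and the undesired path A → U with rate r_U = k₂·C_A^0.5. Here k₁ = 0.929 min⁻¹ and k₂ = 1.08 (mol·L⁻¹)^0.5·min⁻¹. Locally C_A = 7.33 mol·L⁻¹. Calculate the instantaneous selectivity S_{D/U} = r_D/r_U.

S_{D/U} = r_D/r_U = (k₁·C_A)/(k₂·C_A^0.5) = (k₁/k₂)·C_A^0.5.
= (0.929×7.330) / (1.08×7.330^0.5) = 6.810/2.924 = 2.33.

2.33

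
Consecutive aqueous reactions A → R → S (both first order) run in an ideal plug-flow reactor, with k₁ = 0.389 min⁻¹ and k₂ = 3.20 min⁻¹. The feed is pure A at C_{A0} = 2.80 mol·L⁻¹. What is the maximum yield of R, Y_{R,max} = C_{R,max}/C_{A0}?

0.0908

Evaluating C_R at τ_opt = ln(k₂/k₁)/(k₂−k₁) gives C_{R,max}/C_{A0} = (k₁/k₂)^[k₂/(k₂−k₁)].
= (0.389/3.20)^(3.20/(3.20−0.389)) = (0.1216)^(1.138) = 0.09081.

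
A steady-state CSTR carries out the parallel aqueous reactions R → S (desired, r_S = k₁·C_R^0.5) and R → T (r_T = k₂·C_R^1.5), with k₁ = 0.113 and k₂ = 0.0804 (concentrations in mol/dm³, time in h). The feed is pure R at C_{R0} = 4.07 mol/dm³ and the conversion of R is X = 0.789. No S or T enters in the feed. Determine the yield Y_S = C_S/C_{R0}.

Exit C_R = C_{R0}(1−X) = 4.07×0.211 = 0.8588 mol/dm³.
A CSTR operates uniformly at the exit composition, giving r_S = 0.1047 and r_T = 0.06398 (each k·C_R^n at C_R = 0.8588).
Fraction of consumed R going to S: r_S/(r_S+r_T) = 0.6207.
C_S = 0.6207·C_{R0}·X = 0.6207×4.07×0.789 = 1.99 mol/dm³; Y_S = C_S/C_{R0} = 0.490.

0.490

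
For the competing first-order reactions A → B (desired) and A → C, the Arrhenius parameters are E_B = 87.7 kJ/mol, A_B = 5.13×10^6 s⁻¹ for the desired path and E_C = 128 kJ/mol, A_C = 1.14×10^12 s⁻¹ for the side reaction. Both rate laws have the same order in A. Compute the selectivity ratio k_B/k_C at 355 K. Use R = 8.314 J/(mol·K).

Since both paths have the same order in A, the concentration cancels and S_{B/C} = k_B/k_C = (A_B/A_C)·exp[(E_C−E_B)/(RT)].
(E_C−E_B)/(RT) = (128−87.7)×10³/(8.314×355) = 40300/2951 = 13.65.
k_B/k_C = (5.13×10^6/1.14×10^12)·exp(13.65) = 4.500×10^-6 × 8.510×10^5 = 3.83.
Since E_B < E_C, lowering the temperature improves selectivity toward B.

3.83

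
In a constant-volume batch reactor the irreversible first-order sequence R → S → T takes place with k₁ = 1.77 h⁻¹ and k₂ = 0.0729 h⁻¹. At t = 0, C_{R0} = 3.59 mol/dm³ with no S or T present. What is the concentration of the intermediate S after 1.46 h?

Solving the coupled first-order balances gives C_S(t) = [k₁/(k₂−k₁)]·C_{R0}·(e^(−k₁t) − e^(−k₂t)).
e^(−k₁t) = e^(−1.77×1.46) = e^(−2.584) = 0.07546; e^(−k₂t) = e^(−0.1064) = 0.8990.
C_S = 1.77×3.59/(0.0729−1.77) × (0.07546−0.8990) = (-3.744)×(-0.8236) = 3.084 mol/dm³.

3.08 mol/dm³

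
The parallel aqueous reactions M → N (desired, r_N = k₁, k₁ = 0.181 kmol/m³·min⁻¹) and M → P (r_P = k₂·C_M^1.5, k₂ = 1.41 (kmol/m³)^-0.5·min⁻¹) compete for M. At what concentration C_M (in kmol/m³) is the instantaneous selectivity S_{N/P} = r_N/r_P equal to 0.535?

S_{N/P} = (k₁/k₂)·C_M^-1.5 ⇒ C_M = (S·k₂/k₁)^(1/(-1.5)).
= (0.535×1.41/0.181)^(-0.6667) = (4.168)^(-0.6667) = 0.386 kmol/m³.

0.386 kmol/m³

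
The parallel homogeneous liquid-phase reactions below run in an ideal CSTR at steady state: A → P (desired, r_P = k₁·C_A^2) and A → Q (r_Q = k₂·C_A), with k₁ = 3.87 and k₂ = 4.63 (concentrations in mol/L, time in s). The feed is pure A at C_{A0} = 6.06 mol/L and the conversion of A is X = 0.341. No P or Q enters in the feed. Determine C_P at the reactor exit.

1.59 mol/L

Exit C_A = C_{A0}(1−X) = 6.06×0.659 = 3.994 mol/L.
In a CSTR the entire volume is at exit conditions, so r_P = 3.87×3.994^2 = 61.72 and r_Q = 4.63×3.994 = 18.49.
Fraction of consumed A going to P: r_P/(r_P+r_Q) = 0.7695.
C_P = 0.7695·C_{A0}·X = 0.7695×6.06×0.341 = 1.59 mol/L.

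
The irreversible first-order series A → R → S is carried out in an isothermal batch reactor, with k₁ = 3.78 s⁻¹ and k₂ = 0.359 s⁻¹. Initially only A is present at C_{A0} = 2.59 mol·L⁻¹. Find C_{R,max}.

2.02 mol·L⁻¹

For a first-order series the maximum intermediate yield is C_{R,max}/C_{A0} = (k₁/k₂)^[k₂/(k₂−k₁)].
= (3.78/0.359)^(0.359/(0.359−3.78)) = (10.53)^(-0.1049) = 0.7811.
C_{R,max} = 0.7811×2.59 = 2.02 mol·L⁻¹.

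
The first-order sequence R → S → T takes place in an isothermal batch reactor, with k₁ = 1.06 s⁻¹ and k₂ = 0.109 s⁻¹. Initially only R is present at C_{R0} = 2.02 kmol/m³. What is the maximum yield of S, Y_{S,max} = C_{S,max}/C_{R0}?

0.771

At the optimum, C_{S,max}/C_{R0} = (k₁/k₂)^[k₂/(k₂−k₁)].
= (1.06/0.109)^(0.109/(0.109−1.06)) = (9.725)^(-0.1146) = 0.7705.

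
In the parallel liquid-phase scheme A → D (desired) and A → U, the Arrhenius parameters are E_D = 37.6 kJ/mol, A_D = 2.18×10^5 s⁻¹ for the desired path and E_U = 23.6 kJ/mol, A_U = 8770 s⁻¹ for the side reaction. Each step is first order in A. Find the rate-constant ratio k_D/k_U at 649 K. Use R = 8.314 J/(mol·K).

k_D/k_U = (A_D/A_U)·exp[−(E_D−E_U)/(RT)] = (A_D/A_U)·exp[(E_U−E_D)/(RT)].
(E_U−E_D)/(RT) = (23.6−37.6)×10³/(8.314×649) = -14000/5396 = -2.595.
k_D/k_U = (2.18×10^5/8770)·exp(-2.595) = 24.86 × 0.07467 = 1.86.
Since E_D > E_U, raising the temperature improves selectivity toward D.

1.86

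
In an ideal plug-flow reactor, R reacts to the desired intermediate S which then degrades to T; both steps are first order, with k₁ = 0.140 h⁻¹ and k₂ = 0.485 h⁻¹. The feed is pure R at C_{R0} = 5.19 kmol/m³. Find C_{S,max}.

0.905 kmol/m³

At the optimum, C_{S,max}/C_{R0} = (k₁/k₂)^[k₂/(k₂−k₁)].
= (0.140/0.485)^(0.485/(0.485−0.140)) = (0.2887)^(1.406) = 0.1743.
C_{S,max} = 0.1743×5.19 = 0.905 kmol/m³.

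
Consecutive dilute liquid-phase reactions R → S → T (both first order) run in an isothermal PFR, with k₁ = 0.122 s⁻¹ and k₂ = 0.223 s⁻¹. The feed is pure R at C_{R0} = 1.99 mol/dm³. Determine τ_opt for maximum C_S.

5.97 s

Setting dC_S/dτ = 0 gives τ_opt = ln(k₂/k₁)/(k₂−k₁).
= ln(0.223/0.122)/(0.223−0.122) = ln(1.828)/0.1010 = 0.6032/0.1010 = 5.97 s.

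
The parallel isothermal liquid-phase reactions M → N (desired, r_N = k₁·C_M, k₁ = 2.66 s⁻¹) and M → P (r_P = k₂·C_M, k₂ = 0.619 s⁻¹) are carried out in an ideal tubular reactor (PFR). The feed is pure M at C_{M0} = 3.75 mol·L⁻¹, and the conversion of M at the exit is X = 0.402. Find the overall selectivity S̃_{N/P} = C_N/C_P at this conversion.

4.30

C_M = C_{M0}(1−X) = 2.242 mol·L⁻¹.
Both paths are first order in M, so the instantaneous fraction to N is constant: dC_N/d(−C_M) = k₁/(k₁+k₂) = 0.8112.
C_N = 0.8112·(C_{M0}−C_M) = 0.8112×1.508 = 1.22 mol·L⁻¹.
C_P = (C_{M0}−C_M)−C_N = 0.2846 mol·L⁻¹; S̃_{N/P} = 1.223/0.2846 = 4.30.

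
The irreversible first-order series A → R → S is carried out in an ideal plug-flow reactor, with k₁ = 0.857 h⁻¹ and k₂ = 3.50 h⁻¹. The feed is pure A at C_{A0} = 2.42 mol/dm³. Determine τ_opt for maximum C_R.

Setting dC_R/dτ = 0 gives τ_opt = ln(k₂/k₁)/(k₂−k₁).
= ln(3.50/0.857)/(3.50−0.857) = ln(4.084)/2.643 = 1.407/2.643 = 0.532 h.

0.532 h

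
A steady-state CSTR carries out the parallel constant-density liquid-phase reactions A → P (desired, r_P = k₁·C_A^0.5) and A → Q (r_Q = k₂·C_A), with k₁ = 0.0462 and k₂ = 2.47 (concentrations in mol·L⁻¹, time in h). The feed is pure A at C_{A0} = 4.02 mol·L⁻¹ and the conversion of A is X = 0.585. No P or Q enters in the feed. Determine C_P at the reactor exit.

Exit C_A = C_{A0}(1−X) = 4.02×0.415 = 1.668 mol·L⁻¹.
A CSTR operates uniformly at the exit composition, giving r_P = 0.05967 and r_Q = 4.121 (each k·C_A^n at C_A = 1.668).
Fraction of consumed A going to P: r_P/(r_P+r_Q) = 0.01427.
C_P = 0.01427·C_{A0}·X = 0.01427×4.02×0.585 = 0.0336 mol·L⁻¹.

0.0336 mol·L⁻¹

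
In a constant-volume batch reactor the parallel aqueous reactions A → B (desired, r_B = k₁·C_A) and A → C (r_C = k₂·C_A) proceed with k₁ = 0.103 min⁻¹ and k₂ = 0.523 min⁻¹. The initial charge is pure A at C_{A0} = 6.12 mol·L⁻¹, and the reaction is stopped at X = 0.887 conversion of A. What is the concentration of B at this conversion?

0.893 mol·L⁻¹

C_A = C_{A0}(1−X) = 0.6916 mol·L⁻¹.
Both paths are first order in A, so the instantaneous fraction to B is constant: dC_B/d(−C_A) = k₁/(k₁+k₂) = 0.1645.
C_B = 0.1645·(C_{A0}−C_A) = 0.1645×5.428 = 0.893 mol·L⁻¹.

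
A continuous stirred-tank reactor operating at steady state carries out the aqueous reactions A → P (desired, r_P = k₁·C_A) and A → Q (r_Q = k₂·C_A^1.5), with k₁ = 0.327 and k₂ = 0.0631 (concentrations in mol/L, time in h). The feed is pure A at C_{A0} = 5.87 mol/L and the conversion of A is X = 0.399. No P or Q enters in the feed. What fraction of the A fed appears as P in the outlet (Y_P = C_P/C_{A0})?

Exit C_A = C_{A0}(1−X) = 5.87×0.601 = 3.528 mol/L.
In a CSTR the entire volume is at exit conditions, so r_P = 0.327×3.528 = 1.154 and r_Q = 0.0631×3.528^1.5 = 0.4181.
Fraction of consumed A going to P: r_P/(r_P+r_Q) = 0.7340.
C_P = 0.7340·C_{A0}·X = 0.7340×5.87×0.399 = 1.72 mol/L; Y_P = C_P/C_{A0} = 0.293.

0.293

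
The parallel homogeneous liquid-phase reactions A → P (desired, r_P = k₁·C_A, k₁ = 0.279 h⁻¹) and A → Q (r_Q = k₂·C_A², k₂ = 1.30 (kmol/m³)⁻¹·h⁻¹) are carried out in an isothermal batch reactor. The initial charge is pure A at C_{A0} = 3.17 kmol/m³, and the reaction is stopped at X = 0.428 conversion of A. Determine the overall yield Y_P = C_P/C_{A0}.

0.0347

C_A = C_{A0}(1−X) = 1.813 kmol/m³.
Along a PFR/batch, dC_P/dC_A = −r_P/(r_P+r_Q) = −k₁/(k₁+k₂·C_A).
Integrating from C_{A0} to C_A: C_P = (0.279/1.30)·ln[(0.279+1.30·3.17)/(0.279+1.30·1.81)] = 0.2146·ln(4.400/2.636) = 0.1099 kmol/m³.
Y_P = C_P/C_{A0} = 0.1099/3.17 = 0.0347.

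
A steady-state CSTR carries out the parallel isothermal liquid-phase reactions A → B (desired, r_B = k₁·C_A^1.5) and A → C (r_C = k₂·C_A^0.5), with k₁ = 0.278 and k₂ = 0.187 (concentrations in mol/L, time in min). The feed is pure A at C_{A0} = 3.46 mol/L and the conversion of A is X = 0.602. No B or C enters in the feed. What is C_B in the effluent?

Exit C_A = C_{A0}(1−X) = 3.46×0.398 = 1.377 mol/L.
Rates in a CSTR are evaluated at the outlet concentration: r_B = 0.278×1.377^1.5 = 0.4492, r_C = 0.187×1.377^0.5 = 0.2194.
Fraction of consumed A going to B: r_B/(r_B+r_C) = 0.6718.
C_B = 0.6718·C_{A0}·X = 0.6718×3.46×0.602 = 1.40 mol/L.

1.40 mol/L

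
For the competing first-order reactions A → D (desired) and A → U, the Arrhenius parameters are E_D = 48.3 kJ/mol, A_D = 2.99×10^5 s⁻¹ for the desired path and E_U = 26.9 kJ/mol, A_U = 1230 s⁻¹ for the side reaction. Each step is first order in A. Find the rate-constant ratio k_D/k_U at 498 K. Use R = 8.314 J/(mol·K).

1.38

With equal orders, S_{D/U} = k_D/k_U = (A_D/A_U)·exp[(E_U−E_D)/(RT)].
(E_U−E_D)/(RT) = (26.9−48.3)×10³/(8.314×498) = -21400/4140 = -5.169.
k_D/k_U = (2.99×10^5/1230)·exp(-5.169) = 243.1 × 0.005692 = 1.38.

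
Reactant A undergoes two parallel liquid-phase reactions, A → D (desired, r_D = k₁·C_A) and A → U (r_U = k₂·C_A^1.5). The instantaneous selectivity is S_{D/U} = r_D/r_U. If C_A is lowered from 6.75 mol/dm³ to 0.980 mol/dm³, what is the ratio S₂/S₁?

2.62

S_{D/U} = (k₁/k₂)·C_A^-0.5, so S₂/S₁ = (C_{A,2}/C_{A,1})^-0.5.
= (0.980/6.75)^(-0.5) = (0.1452)^(-0.5) = 2.62.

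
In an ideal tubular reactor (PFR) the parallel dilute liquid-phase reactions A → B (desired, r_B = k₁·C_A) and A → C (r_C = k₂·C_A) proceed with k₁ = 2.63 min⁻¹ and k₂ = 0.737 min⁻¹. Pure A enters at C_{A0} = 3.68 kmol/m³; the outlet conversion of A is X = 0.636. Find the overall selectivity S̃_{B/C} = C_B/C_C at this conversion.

C_A = C_{A0}(1−X) = 1.340 kmol/m³.
Both paths are first order in A, so the instantaneous fraction to B is constant: dC_B/d(−C_A) = k₁/(k₁+k₂) = 0.7811.
C_B = 0.7811·(C_{A0}−C_A) = 0.7811×2.340 = 1.83 kmol/m³.
C_C = (C_{A0}−C_A)−C_B = 0.5123 kmol/m³; S̃_{B/C} = 1.828/0.5123 = 3.57.

3.57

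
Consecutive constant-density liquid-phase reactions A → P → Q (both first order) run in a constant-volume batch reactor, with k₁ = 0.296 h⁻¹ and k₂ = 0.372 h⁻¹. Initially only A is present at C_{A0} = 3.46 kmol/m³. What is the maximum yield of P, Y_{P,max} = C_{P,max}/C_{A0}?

0.327

For a first-order series the maximum intermediate yield is C_{P,max}/C_{A0} = (k₁/k₂)^[k₂/(k₂−k₁)].
= (0.296/0.372)^(0.372/(0.372−0.296)) = (0.7957)^(4.895) = 0.3267.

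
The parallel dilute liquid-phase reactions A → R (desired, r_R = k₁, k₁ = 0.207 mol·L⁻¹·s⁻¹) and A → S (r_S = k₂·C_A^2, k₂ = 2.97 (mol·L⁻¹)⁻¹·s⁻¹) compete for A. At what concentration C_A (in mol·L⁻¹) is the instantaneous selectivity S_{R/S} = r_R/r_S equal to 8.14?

S_{R/S} = (k₁/k₂)·C_A^-2 ⇒ C_A = (S·k₂/k₁)^(-0.5).
= (8.14×2.97/0.207)^(-0.5) = (116.8)^(-0.5) = 0.0925 mol·L⁻¹.

0.0925 mol·L⁻¹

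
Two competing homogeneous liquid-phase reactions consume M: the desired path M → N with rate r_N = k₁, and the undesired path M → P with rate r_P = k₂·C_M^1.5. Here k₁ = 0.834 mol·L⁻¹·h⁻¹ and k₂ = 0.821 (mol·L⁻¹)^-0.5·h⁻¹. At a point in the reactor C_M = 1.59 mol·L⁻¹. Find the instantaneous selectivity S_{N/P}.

0.507

S_{N/P} = r_N/r_P = (k₁)/(k₂·C_M^1.5) = (k₁/k₂)·C_M^-1.5.
= (0.834) / (0.821×1.590^1.5) = 0.8340/1.646 = 0.507.
The undesired path is higher order in M, so low C_M (CSTR or dilute feed) favours N.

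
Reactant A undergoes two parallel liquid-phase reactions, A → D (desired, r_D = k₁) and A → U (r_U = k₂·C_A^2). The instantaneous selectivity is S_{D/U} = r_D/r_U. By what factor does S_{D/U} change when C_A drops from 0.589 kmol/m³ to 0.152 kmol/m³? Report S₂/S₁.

15.0

S_{D/U} = (k₁/k₂)·C_A^-2, so S₂/S₁ = (C_{A,2}/C_{A,1})^-2.
= (0.152/0.589)^(-2) = (0.2581)^(-2) = 15.0.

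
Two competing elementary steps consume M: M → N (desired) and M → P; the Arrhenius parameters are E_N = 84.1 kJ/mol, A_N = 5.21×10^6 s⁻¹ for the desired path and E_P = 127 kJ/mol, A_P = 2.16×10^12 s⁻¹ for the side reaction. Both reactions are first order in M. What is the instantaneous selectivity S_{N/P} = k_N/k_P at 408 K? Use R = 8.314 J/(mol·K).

0.750

With equal orders, S_{N/P} = k_N/k_P = (A_N/A_P)·exp[(E_P−E_N)/(RT)].
(E_P−E_N)/(RT) = (127−84.1)×10³/(8.314×408) = 42900/3392 = 12.65.
k_N/k_P = (5.21×10^6/2.16×10^12)·exp(12.65) = 2.412×10^-6 × 3.108×10^5 = 0.750.
Since E_N < E_P, lowering the temperature improves selectivity toward N.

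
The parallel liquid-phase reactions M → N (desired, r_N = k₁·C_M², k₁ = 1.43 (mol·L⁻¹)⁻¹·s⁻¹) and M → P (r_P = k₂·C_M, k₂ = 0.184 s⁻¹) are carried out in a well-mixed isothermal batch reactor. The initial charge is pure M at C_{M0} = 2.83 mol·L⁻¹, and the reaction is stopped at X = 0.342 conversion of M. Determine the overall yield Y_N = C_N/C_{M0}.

0.324

C_M = C_{M0}(1−X) = 1.862 mol·L⁻¹.
Along a PFR/batch, dC_P/dC_M = −r_P/(r_N+r_P) = −k₂/(k₂+k₁·C_M).
Integrating from C_{M0} to C_M: C_P = (0.184/1.43)·ln[(0.184+1.43·2.83)/(0.184+1.43·1.86)] = 0.1287·ln(4.231/2.847) = 0.05098 mol·L⁻¹.
Then C_N = (C_{M0}−C_M) − C_P = 0.9679 − 0.05098 = 0.9169 mol·L⁻¹.
Y_N = C_N/C_{M0} = 0.9169/2.83 = 0.324.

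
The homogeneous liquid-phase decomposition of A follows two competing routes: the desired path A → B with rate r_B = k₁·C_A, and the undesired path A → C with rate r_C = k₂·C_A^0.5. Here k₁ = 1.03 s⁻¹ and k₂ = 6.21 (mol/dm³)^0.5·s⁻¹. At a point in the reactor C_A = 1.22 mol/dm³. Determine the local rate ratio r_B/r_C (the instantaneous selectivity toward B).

0.183

S_{B/C} = r_B/r_C = (k₁·C_A)/(k₂·C_A^0.5) = (k₁/k₂)·C_A^0.5.
= (1.03×1.220) / (6.21×1.220^0.5) = 1.257/6.859 = 0.183.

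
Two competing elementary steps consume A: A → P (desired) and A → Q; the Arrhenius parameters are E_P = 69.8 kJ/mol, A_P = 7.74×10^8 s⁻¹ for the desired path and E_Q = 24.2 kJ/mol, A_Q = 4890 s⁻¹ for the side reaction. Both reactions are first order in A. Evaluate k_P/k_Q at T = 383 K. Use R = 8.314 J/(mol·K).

k_P/k_Q = (A_P/A_Q)·exp[−(E_P−E_Q)/(RT)] = (A_P/A_Q)·exp[(E_Q−E_P)/(RT)].
(E_Q−E_P)/(RT) = (24.2−69.8)×10³/(8.314×383) = -45600/3184 = -14.32.
k_P/k_Q = (7.74×10^8/4890)·exp(-14.32) = 1.583×10^5 × 6.036×10^-7 = 0.0955.
Since E_P > E_Q, raising the temperature improves selectivity toward P.

0.0955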